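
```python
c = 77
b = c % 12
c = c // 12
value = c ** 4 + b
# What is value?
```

Trace:
`c = 77` → c = 77
`b = c % 12` → b = 5
`c = c // 12` → c = 6
`value = c ** 4 + b` → value = 1301
So value = 1301

Answer: 1301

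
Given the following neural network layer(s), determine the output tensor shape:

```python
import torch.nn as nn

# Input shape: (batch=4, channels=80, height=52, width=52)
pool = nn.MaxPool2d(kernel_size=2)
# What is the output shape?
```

Input: (4, 80, 52, 52) -> Output: (4, 80, 26, 26)

Answer: (4, 80, 26, 26)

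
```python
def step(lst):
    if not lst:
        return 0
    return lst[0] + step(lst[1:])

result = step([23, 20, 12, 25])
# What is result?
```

23 + 20 + 12 + 25 + 0 = 80

Answer: 80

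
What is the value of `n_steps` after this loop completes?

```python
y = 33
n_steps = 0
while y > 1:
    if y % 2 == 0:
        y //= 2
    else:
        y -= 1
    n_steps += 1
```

Steps to reduce 33 to 1
`n_steps` takes the values: 0 → 1 → 2 → 3 → 4 → 5 → 6

Answer: 6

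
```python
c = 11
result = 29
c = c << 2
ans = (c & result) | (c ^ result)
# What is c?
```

Trace:
`c = 11` → c = 11
`result = 29` → result = 29
`c = c << 2` → c = 44
`ans = (c & result) | (c ^ result)` → ans = 61
So c = 44

Answer: 44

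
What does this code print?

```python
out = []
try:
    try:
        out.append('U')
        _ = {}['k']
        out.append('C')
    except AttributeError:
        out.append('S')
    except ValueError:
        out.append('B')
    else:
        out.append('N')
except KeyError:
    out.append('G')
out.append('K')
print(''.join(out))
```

Execution trace: 'U' (try body) → 'G' (outer except KeyError) → 'K' (after the try/except). Output: UGK

Answer: UGK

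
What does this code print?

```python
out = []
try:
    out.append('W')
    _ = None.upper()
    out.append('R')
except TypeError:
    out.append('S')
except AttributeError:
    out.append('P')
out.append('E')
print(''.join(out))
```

Execution trace: 'W' (try body) → 'P' (except AttributeError) → 'E' (after the try/except). Output: WPE

Answer: WPE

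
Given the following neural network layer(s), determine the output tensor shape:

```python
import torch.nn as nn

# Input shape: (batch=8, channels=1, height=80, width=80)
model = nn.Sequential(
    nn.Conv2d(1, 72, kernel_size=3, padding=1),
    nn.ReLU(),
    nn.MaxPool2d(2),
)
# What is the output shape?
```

Input: (8, 1, 80, 80) -> after Conv2d: (8, 72, 80, 80) -> after ReLU: (8, 72, 80, 80) -> Output: (8, 72, 40, 40)

Answer: (8, 72, 40, 40)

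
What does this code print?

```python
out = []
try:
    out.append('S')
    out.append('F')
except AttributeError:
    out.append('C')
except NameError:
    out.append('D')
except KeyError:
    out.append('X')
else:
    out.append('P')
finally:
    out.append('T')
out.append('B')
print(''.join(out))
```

Execution trace: 'S' (try body) → 'F' (try body, no exception) → 'P' (else) → 'T' (finally) → 'B' (after the try/except). Output: SFPTB

Answer: SFPTB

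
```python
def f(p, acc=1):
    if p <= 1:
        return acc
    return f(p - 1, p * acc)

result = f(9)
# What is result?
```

Accumulator trace (n, acc): (9, 1) -> (8, 9) -> (7, 72) -> (6, 504) -> (5, 3024) -> (4, 15120) -> (3, 60480) -> (2, 181440) -> (1, 362880) -> return 362880

Answer: 362880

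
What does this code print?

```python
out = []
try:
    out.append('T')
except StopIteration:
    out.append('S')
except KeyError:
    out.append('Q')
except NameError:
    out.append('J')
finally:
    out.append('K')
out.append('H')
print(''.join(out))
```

Execution trace: 'T' (try body, no exception) → 'K' (finally) → 'H' (after the try/except). Output: TKH

Answer: TKH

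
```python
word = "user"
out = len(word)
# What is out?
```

Trace:
`word = "user"` → word = 'user'
`out = len(word)` → out = 4
So out = 4

Answer: 4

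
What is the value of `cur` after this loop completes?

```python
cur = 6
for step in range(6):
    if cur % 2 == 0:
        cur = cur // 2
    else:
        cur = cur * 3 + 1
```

Collatz-style transformation from 6
`cur` takes the values: 6 → 3 → 10 → 5 → 16 → 8 → 4

Answer: 4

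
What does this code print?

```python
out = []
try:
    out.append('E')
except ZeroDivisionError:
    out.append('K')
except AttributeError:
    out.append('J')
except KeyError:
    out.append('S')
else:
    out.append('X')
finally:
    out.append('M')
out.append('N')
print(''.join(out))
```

Execution trace: 'E' (try body, no exception) → 'X' (else) → 'M' (finally) → 'N' (after the try/except). Output: EXMN

Answer: EXMN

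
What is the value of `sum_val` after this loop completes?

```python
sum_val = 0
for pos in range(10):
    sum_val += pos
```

Sum of 0 to 9 = 45
`sum_val` takes the values: 0 → 1 → 3 → 6 → 10 → 15 → 21 → 28 → 36 → 45

Answer: 45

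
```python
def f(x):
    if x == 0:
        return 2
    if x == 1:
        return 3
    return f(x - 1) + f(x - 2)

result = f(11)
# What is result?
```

Build up from base cases: f(0)=2, f(1)=3, f(2)=5, f(3)=8, f(4)=13, f(5)=21, f(6)=34, ..., f(11)=377

Answer: 377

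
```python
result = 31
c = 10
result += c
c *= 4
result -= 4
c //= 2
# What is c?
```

Trace:
`result = 31` → result = 31
`c = 10` → c = 10
`result += c` → result = 41
`c *= 4` → c = 40
`result -= 4` → result = 37
`c //= 2` → c = 20
So c = 20

Answer: 20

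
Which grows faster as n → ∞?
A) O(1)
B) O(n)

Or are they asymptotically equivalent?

O(1) vs O(n): Higher order terms dominate.

Answer: B) O(n) grows faster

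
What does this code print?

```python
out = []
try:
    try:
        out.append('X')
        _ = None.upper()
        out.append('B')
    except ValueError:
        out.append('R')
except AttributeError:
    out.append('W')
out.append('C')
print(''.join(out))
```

Execution trace: 'X' (try body) → 'W' (outer except AttributeError) → 'C' (after the try/except). Output: XWC

Answer: XWC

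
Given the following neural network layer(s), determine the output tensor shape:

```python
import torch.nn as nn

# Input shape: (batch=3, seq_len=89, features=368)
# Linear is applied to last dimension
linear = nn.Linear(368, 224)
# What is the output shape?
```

Input: (3, 89, 368) -> Output: (3, 89, 224)

Answer: (3, 89, 224)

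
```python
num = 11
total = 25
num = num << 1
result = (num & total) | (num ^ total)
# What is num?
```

Trace:
`num = 11` → num = 11
`total = 25` → total = 25
`num = num << 1` → num = 22
`result = (num & total) | (num ^ total)` → result = 31
So num = 22

Answer: 22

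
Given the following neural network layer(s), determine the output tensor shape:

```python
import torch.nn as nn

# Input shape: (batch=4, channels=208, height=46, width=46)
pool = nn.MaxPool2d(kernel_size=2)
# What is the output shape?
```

Input: (4, 208, 46, 46) -> Output: (4, 208, 23, 23)

Answer: (4, 208, 23, 23)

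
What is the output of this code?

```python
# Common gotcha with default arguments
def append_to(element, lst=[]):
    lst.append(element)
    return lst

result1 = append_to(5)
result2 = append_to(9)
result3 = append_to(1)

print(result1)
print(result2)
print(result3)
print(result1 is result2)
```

Key concept: mutable default argument gotcha.
Step by step:
`result1 = append_to(5)` → result1 = [5]
`result2 = append_to(9)` → result1 = [5, 9] (same object as result2); result2 = [5, 9] (same object as result1)
`result3 = append_to(1)` → result1 = [5, 9, 1] (same object as result2, result3); result2 = [5, 9, 1] (same object as result1, result3); result3 = [5, 9, 1] (same object as result1, result2)
`print(result1)` → prints [5, 9, 1]
`print(result2)` → prints [5, 9, 1]
`print(result3)` → prints [5, 9, 1]
`print(result1 is result2)` → prints True

Answer:
[5, 9, 1]
[5, 9, 1]
[5, 9, 1]
True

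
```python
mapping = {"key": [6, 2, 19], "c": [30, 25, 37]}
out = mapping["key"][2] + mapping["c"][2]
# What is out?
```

Trace:
`mapping = {"key": [6, 2, 19], "c": [30, 25, 37]}` → mapping = {'key': [6, 2, 19], 'c': [30, 25, 37]}
`out = mapping["key"][2] + mapping["c"][2]` → out = 56
So out = 56

Answer: 56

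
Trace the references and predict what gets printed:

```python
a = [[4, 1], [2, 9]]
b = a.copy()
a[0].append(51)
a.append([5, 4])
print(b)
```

Key concept: shallow copy with nested lists.
Step by step:
`a = [[4, 1], [2, 9]]` → a = [[4, 1], [2, 9]]
`b = a.copy()` → b = [[4, 1], [2, 9]]
`a[0].append(51)` → a = [[4, 1, 51], [2, 9]]; b = [[4, 1, 51], [2, 9]]
`a.append([5, 4])` → a = [[4, 1, 51], [2, 9], [5, 4]]
`print(b)` → prints [[4, 1, 51], [2, 9]]

Answer: [[4, 1, 51], [2, 9]]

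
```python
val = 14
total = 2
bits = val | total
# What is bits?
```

Trace:
`val = 14` → val = 14
`total = 2` → total = 2
`bits = val | total` → bits = 14
So bits = 14

Answer: 14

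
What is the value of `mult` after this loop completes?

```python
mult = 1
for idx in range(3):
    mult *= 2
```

2^3 = 8
`mult` takes the values: 1 → 2 → 4 → 8

Answer: 8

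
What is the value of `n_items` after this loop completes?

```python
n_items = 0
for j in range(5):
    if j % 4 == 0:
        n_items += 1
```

Count numbers divisible by 4 in range(5)
`n_items` takes the values: 0 → 1 → 2

Answer: 2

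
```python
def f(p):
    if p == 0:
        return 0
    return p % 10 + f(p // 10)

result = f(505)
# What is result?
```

Sum of digits of 505: 5 + 0 + 5 = 10

Answer: 10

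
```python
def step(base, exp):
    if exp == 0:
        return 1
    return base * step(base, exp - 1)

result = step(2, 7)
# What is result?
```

step(2, 7) = 2 * 2 * 2 * 2 * 2 * 2 * 2 = 128

Answer: 128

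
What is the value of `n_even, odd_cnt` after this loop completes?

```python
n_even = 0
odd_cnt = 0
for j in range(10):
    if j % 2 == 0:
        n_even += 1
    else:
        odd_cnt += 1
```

Count evens and odds in range(10)
`n_even, odd_cnt` takes the values: (0, 0) → (1, 0) → (1, 1) → (2, 1) → (2, 2) → (3, 2) → (3, 3) → (4, 3) → (4, 4) → (5, 4) → (5, 5)

Answer: 5, 5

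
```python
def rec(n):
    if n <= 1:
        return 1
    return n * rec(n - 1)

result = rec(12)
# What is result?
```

rec(12) = 12 * 11 * 10 * 9 * 8 * 7 * 6 * 5 * 4 * 3 * 2 * 1 = 479001600

Answer: 479001600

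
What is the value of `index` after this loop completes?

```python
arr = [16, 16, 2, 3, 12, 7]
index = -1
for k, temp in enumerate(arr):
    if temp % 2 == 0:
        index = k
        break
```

First even number index in [16, 16, 2, 3, 12, 7]
`index` takes the values: -1 → 0

Answer: 0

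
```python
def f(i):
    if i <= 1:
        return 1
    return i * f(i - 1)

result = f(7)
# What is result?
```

f(7) = 7 * 6 * 5 * 4 * 3 * 2 * 1 = 5040

Answer: 5040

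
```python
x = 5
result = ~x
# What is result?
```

Trace:
`x = 5` → x = 5
`result = ~x` → result = -6
So result = -6

Answer: -6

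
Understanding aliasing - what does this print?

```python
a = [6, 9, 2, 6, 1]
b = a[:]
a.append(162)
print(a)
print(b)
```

Key concept: slice [:] creates copy.
Step by step:
`a = [6, 9, 2, 6, 1]` → a = [6, 9, 2, 6, 1]
`b = a[:]` → b = [6, 9, 2, 6, 1]
`a.append(162)` → a = [6, 9, 2, 6, 1, 162]
`print(a)` → prints [6, 9, 2, 6, 1, 162]
`print(b)` → prints [6, 9, 2, 6, 1]

Answer:
[6, 9, 2, 6, 1, 162]
[6, 9, 2, 6, 1]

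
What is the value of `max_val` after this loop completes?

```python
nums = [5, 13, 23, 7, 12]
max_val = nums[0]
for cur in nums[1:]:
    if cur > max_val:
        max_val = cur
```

Maximum of [5, 13, 23, 7, 12]
`max_val` takes the values: 5 → 13 → 23

Answer: 23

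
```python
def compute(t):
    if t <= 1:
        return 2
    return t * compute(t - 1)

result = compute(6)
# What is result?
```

compute(6) = 6 * 5 * 4 * 3 * 2 * 2 = 1440

Answer: 1440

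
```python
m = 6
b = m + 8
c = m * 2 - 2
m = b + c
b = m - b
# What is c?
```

Trace:
`m = 6` → m = 6
`b = m + 8` → b = 14
`c = m * 2 - 2` → c = 10
`m = b + c` → m = 24
`b = m - b` → b = 10
So c = 10

Answer: 10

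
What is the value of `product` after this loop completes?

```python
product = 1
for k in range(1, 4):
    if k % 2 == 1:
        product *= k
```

Product of odd numbers 1 to 3
`product` takes the values: 1 → 3

Answer: 3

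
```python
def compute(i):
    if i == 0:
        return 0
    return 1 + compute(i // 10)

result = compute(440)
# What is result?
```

Count of digits of 440: 3

Answer: 3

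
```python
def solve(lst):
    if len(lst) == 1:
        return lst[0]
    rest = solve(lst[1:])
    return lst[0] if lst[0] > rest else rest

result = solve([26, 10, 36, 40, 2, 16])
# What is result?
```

Recursive max over [26, 10, 36, 40, 2, 16] = 40

Answer: 40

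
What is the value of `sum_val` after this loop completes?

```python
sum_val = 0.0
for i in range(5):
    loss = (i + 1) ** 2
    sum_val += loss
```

Sum of squared losses 1² + 2² + ... + 5²
`sum_val` takes the values: 0.0 → 1.0 → 5.0 → 14.0 → 30.0 → 55.0

Answer: 55.0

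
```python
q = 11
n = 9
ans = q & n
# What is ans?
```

Trace:
`q = 11` → q = 11
`n = 9` → n = 9
`ans = q & n` → ans = 9
So ans = 9

Answer: 9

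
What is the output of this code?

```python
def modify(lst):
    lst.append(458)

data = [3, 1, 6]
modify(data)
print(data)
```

Key concept: function modifies passed list.
Step by step:
`data = [3, 1, 6]` → data = [3, 1, 6]
`modify(data)` → data = [3, 1, 6, 458]
`print(data)` → prints [3, 1, 6, 458]

Answer: [3, 1, 6, 458]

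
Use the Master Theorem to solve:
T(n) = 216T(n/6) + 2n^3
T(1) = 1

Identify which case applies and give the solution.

a=216, b=6, f(n)=2n^3. log_6(216) = 3. Since c=3 = 3, Case 2 applies: T(n) = Θ(n^log_b(a) · log n) = O(n^3 log n).

Answer: O(n^3 log n) - Case 2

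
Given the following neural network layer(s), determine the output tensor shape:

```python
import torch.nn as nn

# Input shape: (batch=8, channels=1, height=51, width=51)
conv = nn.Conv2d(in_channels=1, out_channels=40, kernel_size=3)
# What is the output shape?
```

Input: (8, 1, 51, 51) -> Output: (8, 40, 49, 49)

Answer: (8, 40, 49, 49)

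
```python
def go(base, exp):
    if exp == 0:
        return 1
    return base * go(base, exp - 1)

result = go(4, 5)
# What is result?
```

go(4, 5) = 4 * 4 * 4 * 4 * 4 = 1024

Answer: 1024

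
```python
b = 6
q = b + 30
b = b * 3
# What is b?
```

Trace:
`b = 6` → b = 6
`q = b + 30` → q = 36
`b = b * 3` → b = 18
So b = 18

Answer: 18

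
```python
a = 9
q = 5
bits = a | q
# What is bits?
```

Trace:
`a = 9` → a = 9
`q = 5` → q = 5
`bits = a | q` → bits = 13
So bits = 13

Answer: 13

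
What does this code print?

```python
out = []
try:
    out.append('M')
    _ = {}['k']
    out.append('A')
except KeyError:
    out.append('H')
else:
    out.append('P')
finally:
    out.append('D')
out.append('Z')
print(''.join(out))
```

Execution trace: 'M' (try body) → 'H' (except KeyError) → 'D' (finally) → 'Z' (after the try/except). Output: MHDZ

Answer: MHDZ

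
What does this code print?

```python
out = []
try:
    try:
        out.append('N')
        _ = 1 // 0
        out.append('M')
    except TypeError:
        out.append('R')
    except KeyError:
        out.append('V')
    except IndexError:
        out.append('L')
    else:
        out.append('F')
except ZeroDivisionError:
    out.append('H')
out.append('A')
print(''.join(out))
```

Execution trace: 'N' (try body) → 'H' (outer except ZeroDivisionError) → 'A' (after the try/except). Output: NHA

Answer: NHA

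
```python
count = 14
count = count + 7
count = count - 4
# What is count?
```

Trace:
`count = 14` → count = 14
`count = count + 7` → count = 21
`count = count - 4` → count = 17
So count = 17

Answer: 17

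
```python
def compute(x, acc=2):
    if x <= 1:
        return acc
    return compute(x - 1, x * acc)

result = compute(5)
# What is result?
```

Accumulator trace (n, acc): (5, 2) -> (4, 10) -> (3, 40) -> (2, 120) -> (1, 240) -> return 240

Answer: 240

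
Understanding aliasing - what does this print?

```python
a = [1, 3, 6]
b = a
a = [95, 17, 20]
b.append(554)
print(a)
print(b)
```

Key concept: rebinding vs mutation: a is rebound to a new list, b still points at the original.
Step by step:
`a = [1, 3, 6]` → a = [1, 3, 6]
`b = a` → b = [1, 3, 6] (same object as a)
`a = [95, 17, 20]` → a = [95, 17, 20]
`b.append(554)` → b = [1, 3, 6, 554]
`print(a)` → prints [95, 17, 20]
`print(b)` → prints [1, 3, 6, 554]

Answer:
[95, 17, 20]
[1, 3, 6, 554]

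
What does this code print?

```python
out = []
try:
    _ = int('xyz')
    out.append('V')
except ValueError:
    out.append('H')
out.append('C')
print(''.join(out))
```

Execution trace: 'H' (except ValueError) → 'C' (after the try/except). Output: HC

Answer: HC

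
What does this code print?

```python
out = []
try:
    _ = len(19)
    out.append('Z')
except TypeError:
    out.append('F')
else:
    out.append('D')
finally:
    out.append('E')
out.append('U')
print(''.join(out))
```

Execution trace: 'F' (except TypeError) → 'E' (finally) → 'U' (after the try/except). Output: FEU

Answer: FEU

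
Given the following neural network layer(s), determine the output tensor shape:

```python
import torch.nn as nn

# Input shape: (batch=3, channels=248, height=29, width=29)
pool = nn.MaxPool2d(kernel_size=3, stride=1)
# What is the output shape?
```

Input: (3, 248, 29, 29) -> Output: (3, 248, 27, 27)

Answer: (3, 248, 27, 27)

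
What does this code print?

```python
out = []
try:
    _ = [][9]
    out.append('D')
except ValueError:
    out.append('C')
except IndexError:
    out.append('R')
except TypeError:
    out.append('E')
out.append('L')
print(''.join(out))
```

Execution trace: 'R' (except IndexError) → 'L' (after the try/except). Output: RL

Answer: RL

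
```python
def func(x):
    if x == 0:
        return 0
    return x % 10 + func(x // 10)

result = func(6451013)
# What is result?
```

Sum of digits of 6451013: 3 + 1 + 0 + 1 + 5 + 4 + 6 = 20

Answer: 20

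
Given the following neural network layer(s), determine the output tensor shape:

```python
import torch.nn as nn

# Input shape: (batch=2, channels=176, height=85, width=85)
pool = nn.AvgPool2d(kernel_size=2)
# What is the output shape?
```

Input: (2, 176, 85, 85) -> Output: (2, 176, 42, 42)

Answer: (2, 176, 42, 42)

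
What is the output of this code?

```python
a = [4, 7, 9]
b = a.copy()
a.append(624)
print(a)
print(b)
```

Key concept: list.copy() creates independent copy.
Step by step:
`a = [4, 7, 9]` → a = [4, 7, 9]
`b = a.copy()` → b = [4, 7, 9]
`a.append(624)` → a = [4, 7, 9, 624]
`print(a)` → prints [4, 7, 9, 624]
`print(b)` → prints [4, 7, 9]

Answer:
[4, 7, 9, 624]
[4, 7, 9]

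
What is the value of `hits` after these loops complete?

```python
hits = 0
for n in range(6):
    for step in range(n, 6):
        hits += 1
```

Upper triangle: 6 + 5 + ... + 1
`hits` takes the values: 0 → 1 → 2 → 3 → 4 → 5 → 6 → 7 → 8 → 9 → 10 → 11 → 12 → 13 → 14 → 15 → 16 → 17 → 18 → 19 → 20 → 21

Answer: 21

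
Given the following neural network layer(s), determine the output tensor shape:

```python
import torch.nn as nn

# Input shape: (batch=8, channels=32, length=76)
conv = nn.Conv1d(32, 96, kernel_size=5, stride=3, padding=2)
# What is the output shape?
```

Input: (8, 32, 76) -> Output: (8, 96, 26)

Answer: (8, 96, 26)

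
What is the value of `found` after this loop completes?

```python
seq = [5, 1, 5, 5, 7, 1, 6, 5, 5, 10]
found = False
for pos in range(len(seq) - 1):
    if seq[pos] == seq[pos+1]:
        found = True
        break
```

Check consecutive duplicates in [5, 1, 5, 5, 7, 1, 6, 5, 5, 10]
`found` takes the values: False → True

Answer: True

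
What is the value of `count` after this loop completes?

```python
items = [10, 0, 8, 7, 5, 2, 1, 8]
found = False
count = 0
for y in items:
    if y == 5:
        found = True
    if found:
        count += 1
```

Count elements after first 5 in [10, 0, 8, 7, 5, 2, 1, 8]
`count` takes the values: 0 → 1 → 2 → 3 → 4

Answer: 4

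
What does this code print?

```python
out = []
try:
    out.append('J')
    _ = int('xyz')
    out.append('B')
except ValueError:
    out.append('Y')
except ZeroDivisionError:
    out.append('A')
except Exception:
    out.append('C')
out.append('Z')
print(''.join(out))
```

Execution trace: 'J' (try body) → 'Y' (except ValueError) → 'Z' (after the try/except). Output: JYZ

Answer: JYZ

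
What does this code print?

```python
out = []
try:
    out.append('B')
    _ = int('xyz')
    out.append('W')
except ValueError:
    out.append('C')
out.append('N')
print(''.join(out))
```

Execution trace: 'B' (try body) → 'C' (except ValueError) → 'N' (after the try/except). Output: BCN

Answer: BCN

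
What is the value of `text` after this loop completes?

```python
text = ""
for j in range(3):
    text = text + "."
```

Repeat '.' 3 times
`text` takes the values: "" → "." → ".." → "..."

Answer: "..."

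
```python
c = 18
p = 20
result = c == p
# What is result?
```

Trace:
`c = 18` → c = 18
`p = 20` → p = 20
`result = c == p` → result = False
So result = False

Answer: False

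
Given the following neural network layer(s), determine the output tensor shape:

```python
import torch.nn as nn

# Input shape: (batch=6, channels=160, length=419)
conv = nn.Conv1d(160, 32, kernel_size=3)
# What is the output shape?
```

Input: (6, 160, 419) -> Output: (6, 32, 417)

Answer: (6, 32, 417)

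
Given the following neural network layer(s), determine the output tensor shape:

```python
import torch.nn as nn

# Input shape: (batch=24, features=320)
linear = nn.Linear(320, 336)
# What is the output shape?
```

Input: (24, 320) -> Output: (24, 336)

Answer: (24, 336)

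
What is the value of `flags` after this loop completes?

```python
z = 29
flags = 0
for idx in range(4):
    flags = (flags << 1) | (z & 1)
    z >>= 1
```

Reverse lowest 4 bits of 29
`flags` takes the values: 0 → 1 → 2 → 5 → 11

Answer: 11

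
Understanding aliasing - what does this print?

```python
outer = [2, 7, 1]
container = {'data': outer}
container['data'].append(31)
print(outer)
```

Key concept: dict holds reference to list.
Step by step:
`outer = [2, 7, 1]` → outer = [2, 7, 1]
`container = {'data': outer}` → container = {'data': [2, 7, 1]}
`container['data'].append(31)` → outer = [2, 7, 1, 31]; container = {'data': [2, 7, 1, 31]}
`print(outer)` → prints [2, 7, 1, 31]

Answer: [2, 7, 1, 31]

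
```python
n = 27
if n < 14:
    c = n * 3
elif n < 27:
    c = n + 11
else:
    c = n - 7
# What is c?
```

Trace:
`n = 27` → n = 27
`if n < 14: ...` → n < 14 is False, n < 27 is False, take else branch → c = 20
So c = 20

Answer: 20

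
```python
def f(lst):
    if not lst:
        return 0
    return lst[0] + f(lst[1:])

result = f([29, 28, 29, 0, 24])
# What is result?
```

29 + 28 + 29 + 0 + 24 + 0 = 110

Answer: 110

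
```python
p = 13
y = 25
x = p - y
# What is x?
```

Trace:
`p = 13` → p = 13
`y = 25` → y = 25
`x = p - y` → x = -12
So x = -12

Answer: -12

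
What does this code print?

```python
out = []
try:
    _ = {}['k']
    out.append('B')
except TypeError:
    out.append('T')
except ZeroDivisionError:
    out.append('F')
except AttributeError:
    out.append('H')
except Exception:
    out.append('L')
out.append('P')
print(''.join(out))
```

Execution trace: 'L' (except Exception) → 'P' (after the try/except). Output: LP

Answer: LP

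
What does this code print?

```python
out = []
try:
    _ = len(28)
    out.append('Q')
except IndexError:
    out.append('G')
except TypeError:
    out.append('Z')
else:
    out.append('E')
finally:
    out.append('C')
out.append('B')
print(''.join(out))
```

Execution trace: 'Z' (except TypeError) → 'C' (finally) → 'B' (after the try/except). Output: ZCB

Answer: ZCB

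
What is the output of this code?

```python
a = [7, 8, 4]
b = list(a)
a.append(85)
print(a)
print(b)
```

Key concept: list() constructor creates copy.
Step by step:
`a = [7, 8, 4]` → a = [7, 8, 4]
`b = list(a)` → b = [7, 8, 4]
`a.append(85)` → a = [7, 8, 4, 85]
`print(a)` → prints [7, 8, 4, 85]
`print(b)` → prints [7, 8, 4]

Answer:
[7, 8, 4, 85]
[7, 8, 4]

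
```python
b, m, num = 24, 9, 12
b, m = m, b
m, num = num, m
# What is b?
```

Trace:
`b, m, num = 24, 9, 12` → b = 24; m = 9; num = 12
`b, m = m, b` → b = 9; m = 24
`m, num = num, m` → m = 12; num = 24
So b = 9

Answer: 9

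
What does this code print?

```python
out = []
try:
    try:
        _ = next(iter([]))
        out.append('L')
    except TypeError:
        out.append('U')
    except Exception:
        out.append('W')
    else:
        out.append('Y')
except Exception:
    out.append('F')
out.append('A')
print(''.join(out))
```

Execution trace: 'W' (inner except Exception) → 'A' (after the try/except). Output: WA

Answer: WA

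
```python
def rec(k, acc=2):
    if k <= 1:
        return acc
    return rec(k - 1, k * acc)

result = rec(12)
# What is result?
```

Accumulator trace (n, acc): (12, 2) -> (11, 24) -> (10, 264) -> (9, 2640) -> (8, 23760) -> (7, 190080) -> (6, 1330560) -> (5, 7983360) -> (4, 39916800) -> (3, 159667200) -> (2, 479001600) -> (1, 958003200) -> return 958003200

Answer: 958003200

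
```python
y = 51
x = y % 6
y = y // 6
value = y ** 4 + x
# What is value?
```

Trace:
`y = 51` → y = 51
`x = y % 6` → x = 3
`y = y // 6` → y = 8
`value = y ** 4 + x` → value = 4099
So value = 4099

Answer: 4099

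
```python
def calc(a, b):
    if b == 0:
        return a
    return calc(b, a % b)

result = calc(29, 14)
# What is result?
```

calc(29, 14) -> calc(14, 1) -> calc(1, 0) -> 1

Answer: 1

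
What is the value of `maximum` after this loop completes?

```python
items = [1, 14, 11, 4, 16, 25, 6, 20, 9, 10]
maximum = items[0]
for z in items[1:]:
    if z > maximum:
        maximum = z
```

Maximum of [1, 14, 11, 4, 16, 25, 6, 20, 9, 10]
`maximum` takes the values: 1 → 14 → 16 → 25

Answer: 25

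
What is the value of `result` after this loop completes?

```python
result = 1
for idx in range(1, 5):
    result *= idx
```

4! = 24
`result` takes the values: 1 → 2 → 6 → 24

Answer: 24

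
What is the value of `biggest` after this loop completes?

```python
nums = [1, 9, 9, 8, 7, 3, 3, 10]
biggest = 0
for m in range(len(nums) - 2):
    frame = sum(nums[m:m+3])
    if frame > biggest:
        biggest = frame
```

Max sum of 3-element window in [1, 9, 9, 8, 7, 3, 3, 10]
`biggest` takes the values: 0 → 19 → 26

Answer: 26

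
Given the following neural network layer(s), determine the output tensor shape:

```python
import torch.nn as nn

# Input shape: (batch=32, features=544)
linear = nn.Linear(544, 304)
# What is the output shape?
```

Input: (32, 544) -> Output: (32, 304)

Answer: (32, 304)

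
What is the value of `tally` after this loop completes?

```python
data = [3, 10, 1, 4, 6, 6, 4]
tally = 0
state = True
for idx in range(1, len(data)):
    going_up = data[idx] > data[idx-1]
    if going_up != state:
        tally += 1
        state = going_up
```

Count direction changes in [3, 10, 1, 4, 6, 6, 4]
`tally` takes the values: 0 → 1 → 2 → 3

Answer: 3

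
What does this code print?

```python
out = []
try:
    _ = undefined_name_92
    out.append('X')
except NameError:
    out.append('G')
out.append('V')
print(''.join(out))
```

Execution trace: 'G' (except NameError) → 'V' (after the try/except). Output: GV

Answer: GV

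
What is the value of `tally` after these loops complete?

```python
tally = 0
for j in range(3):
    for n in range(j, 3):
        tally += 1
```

Upper triangle: 3 + 2 + ... + 1
`tally` takes the values: 0 → 1 → 2 → 3 → 4 → 5 → 6

Answer: 6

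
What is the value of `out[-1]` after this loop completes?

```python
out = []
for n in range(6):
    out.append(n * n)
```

Last element of squares 0 to 5
`out` takes the values: [] → [0] → [0, 1] → [0, 1, 4] → [0, 1, 4, 9] → [0, 1, 4, 9, 16] → [0, 1, 4, 9, 16, 25]
So `out[-1]` = 25

Answer: 25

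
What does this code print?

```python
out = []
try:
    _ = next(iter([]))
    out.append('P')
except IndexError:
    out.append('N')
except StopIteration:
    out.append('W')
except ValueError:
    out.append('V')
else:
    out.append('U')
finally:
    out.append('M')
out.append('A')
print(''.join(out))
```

Execution trace: 'W' (except StopIteration) → 'M' (finally) → 'A' (after the try/except). Output: WMA

Answer: WMA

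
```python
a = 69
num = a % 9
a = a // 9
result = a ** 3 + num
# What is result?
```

Trace:
`a = 69` → a = 69
`num = a % 9` → num = 6
`a = a // 9` → a = 7
`result = a ** 3 + num` → result = 349
So result = 349

Answer: 349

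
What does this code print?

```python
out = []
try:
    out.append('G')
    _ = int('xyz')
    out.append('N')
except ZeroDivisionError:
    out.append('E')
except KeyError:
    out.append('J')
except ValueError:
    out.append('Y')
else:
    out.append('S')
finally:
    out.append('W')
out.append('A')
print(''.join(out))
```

Execution trace: 'G' (try body) → 'Y' (except ValueError) → 'W' (finally) → 'A' (after the try/except). Output: GYWA

Answer: GYWA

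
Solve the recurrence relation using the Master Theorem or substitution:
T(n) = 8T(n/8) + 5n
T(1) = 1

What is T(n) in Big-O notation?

By Master Theorem: a=8, b=8, f(n)=5n. Since log_8(8) = 1 and f(n) = Θ(n^1), Case 2 applies. T(n) = O(n log n).

Answer: O(n log n)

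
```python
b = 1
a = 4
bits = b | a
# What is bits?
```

Trace:
`b = 1` → b = 1
`a = 4` → a = 4
`bits = b | a` → bits = 5
So bits = 5

Answer: 5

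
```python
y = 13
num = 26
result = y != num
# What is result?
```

Trace:
`y = 13` → y = 13
`num = 26` → num = 26
`result = y != num` → result = True
So result = True

Answer: True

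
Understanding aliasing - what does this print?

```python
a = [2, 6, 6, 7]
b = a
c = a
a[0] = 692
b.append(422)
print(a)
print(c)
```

Key concept: multiple aliases.
Step by step:
`a = [2, 6, 6, 7]` → a = [2, 6, 6, 7]
`b = a` → b = [2, 6, 6, 7] (same object as a)
`c = a` → c = [2, 6, 6, 7] (same object as a, b)
`a[0] = 692` → a = [692, 6, 6, 7] (same object as b, c); b = [692, 6, 6, 7] (same object as a, c); c = [692, 6, 6, 7] (same object as a, b)
`b.append(422)` → a = [692, 6, 6, 7, 422] (same object as b, c); b = [692, 6, 6, 7, 422] (same object as a, c); c = [692, 6, 6, 7, 422] (same object as a, b)
`print(a)` → prints [692, 6, 6, 7, 422]
`print(c)` → prints [692, 6, 6, 7, 422]

Answer:
[692, 6, 6, 7, 422]
[692, 6, 6, 7, 422]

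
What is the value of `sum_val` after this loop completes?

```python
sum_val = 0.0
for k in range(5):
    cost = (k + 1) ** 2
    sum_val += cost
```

Sum of squared losses 1² + 2² + ... + 5²
`sum_val` takes the values: 0.0 → 1.0 → 5.0 → 14.0 → 30.0 → 55.0

Answer: 55.0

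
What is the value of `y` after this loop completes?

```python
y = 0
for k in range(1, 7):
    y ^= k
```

XOR of 1 to 6
`y` takes the values: 0 → 1 → 3 → 0 → 4 → 1 → 7

Answer: 7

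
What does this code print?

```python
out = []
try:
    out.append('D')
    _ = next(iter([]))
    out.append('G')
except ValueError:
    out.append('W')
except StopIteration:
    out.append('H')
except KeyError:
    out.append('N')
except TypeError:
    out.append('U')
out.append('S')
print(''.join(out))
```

Execution trace: 'D' (try body) → 'H' (except StopIteration) → 'S' (after the try/except). Output: DHS

Answer: DHS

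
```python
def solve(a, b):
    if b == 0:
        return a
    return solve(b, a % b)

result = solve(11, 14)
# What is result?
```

solve(11, 14) -> solve(14, 11) -> solve(11, 3) -> solve(3, 2) -> solve(2, 1) -> solve(1, 0) -> 1

Answer: 1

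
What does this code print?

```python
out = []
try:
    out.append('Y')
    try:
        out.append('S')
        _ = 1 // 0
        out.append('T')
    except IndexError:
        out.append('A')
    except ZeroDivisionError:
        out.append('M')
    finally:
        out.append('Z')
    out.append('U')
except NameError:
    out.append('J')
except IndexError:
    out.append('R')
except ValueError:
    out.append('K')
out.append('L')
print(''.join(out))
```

Execution trace: 'Y' (try body) → 'S' (inner try body) → 'M' (inner except ZeroDivisionError) → 'Z' (inner finally) → 'U' (try body, no exception) → 'L' (after the try/except). Output: YSMZUL

Answer: YSMZUL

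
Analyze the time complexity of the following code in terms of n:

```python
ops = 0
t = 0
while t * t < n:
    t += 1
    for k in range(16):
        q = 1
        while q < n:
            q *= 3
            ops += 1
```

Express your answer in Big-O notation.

Each loop level contributes: √n × 1 × log n. Multiplying the contributions gives O(√n log n).

Answer: O(√n log n)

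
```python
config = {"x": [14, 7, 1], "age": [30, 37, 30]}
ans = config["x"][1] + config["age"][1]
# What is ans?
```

Trace:
`config = {"x": [14, 7, 1], "age": [30, 37, 30]}` → config = {'x': [14, 7, 1], 'age': [30, 37, 30]}
`ans = config["x"][1] + config["age"][1]` → ans = 44
So ans = 44

Answer: 44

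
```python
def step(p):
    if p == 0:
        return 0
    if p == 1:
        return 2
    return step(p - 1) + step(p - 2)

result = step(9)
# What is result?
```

Build up from base cases: step(0)=0, step(1)=2, step(2)=2, step(3)=4, step(4)=6, step(5)=10, step(6)=16, ..., step(9)=68

Answer: 68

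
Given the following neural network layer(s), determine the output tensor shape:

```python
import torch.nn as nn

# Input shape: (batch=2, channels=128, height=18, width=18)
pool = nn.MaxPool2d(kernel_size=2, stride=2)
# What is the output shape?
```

Input: (2, 128, 18, 18) -> Output: (2, 128, 9, 9)

Answer: (2, 128, 9, 9)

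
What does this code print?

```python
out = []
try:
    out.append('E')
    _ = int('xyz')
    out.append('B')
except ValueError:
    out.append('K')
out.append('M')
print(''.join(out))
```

Execution trace: 'E' (try body) → 'K' (except ValueError) → 'M' (after the try/except). Output: EKM

Answer: EKM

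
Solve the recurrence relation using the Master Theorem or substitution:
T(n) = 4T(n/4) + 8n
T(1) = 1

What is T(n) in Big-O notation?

By Master Theorem: a=4, b=4, f(n)=8n. Since log_4(4) = 1 and f(n) = Θ(n^1), Case 2 applies. T(n) = O(n log n).

Answer: O(n log n)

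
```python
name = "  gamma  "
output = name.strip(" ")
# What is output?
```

Trace:
`name = "  gamma  "` → name = '  gamma  '
`output = name.strip(" ")` → output = 'gamma'
So output = 'gamma'

Answer: 'gamma'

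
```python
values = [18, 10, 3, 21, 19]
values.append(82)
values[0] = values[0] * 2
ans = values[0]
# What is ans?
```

Trace:
`values = [18, 10, 3, 21, 19]` → values = [18, 10, 3, 21, 19]
`values.append(82)` → values = [18, 10, 3, 21, 19, 82]
`values[0] = values[0] * 2` → values = [36, 10, 3, 21, 19, 82]
`ans = values[0]` → ans = 36
So ans = 36

Answer: 36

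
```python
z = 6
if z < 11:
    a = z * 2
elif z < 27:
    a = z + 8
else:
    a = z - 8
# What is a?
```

Trace:
`z = 6` → z = 6
`if z < 11: ...` → z < 11 is True → a = 12
So a = 12

Answer: 12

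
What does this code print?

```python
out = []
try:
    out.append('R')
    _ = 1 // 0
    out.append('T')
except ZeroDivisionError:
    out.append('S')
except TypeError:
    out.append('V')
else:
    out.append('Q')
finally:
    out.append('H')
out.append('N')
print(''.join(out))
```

Execution trace: 'R' (try body) → 'S' (except ZeroDivisionError) → 'H' (finally) → 'N' (after the try/except). Output: RSHN

Answer: RSHN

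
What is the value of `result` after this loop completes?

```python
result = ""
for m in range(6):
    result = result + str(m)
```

Concatenate digits 0 to 5
`result` takes the values: "" → "0" → "01" → "012" → "0123" → "01234" → "012345"

Answer: "012345"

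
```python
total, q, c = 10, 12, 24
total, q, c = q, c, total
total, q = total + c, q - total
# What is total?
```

Trace:
`total, q, c = 10, 12, 24` → total = 10; q = 12; c = 24
`total, q, c = q, c, total` → total = 12; q = 24; c = 10
`total, q = total + c, q - total` → total = 22; q = 12
So total = 22

Answer: 22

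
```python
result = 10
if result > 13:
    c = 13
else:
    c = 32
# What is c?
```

Trace:
`result = 10` → result = 10
`if result > 13: ...` → result > 13 is False, take else branch → c = 32
So c = 32

Answer: 32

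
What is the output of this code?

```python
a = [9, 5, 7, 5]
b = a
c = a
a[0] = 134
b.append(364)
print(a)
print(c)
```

Key concept: multiple aliases.
Step by step:
`a = [9, 5, 7, 5]` → a = [9, 5, 7, 5]
`b = a` → b = [9, 5, 7, 5] (same object as a)
`c = a` → c = [9, 5, 7, 5] (same object as a, b)
`a[0] = 134` → a = [134, 5, 7, 5] (same object as b, c); b = [134, 5, 7, 5] (same object as a, c); c = [134, 5, 7, 5] (same object as a, b)
`b.append(364)` → a = [134, 5, 7, 5, 364] (same object as b, c); b = [134, 5, 7, 5, 364] (same object as a, c); c = [134, 5, 7, 5, 364] (same object as a, b)
`print(a)` → prints [134, 5, 7, 5, 364]
`print(c)` → prints [134, 5, 7, 5, 364]

Answer:
[134, 5, 7, 5, 364]
[134, 5, 7, 5, 364]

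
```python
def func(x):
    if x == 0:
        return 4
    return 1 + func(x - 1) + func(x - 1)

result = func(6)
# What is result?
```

func(x) = 1 + 2·func(x-1), func(0)=4. Closed form: (4+1)·2^6 - 1 = 319.

Answer: 319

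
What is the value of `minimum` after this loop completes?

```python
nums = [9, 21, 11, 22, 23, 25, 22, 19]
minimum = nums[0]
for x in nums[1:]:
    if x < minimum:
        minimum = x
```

Minimum of [9, 21, 11, 22, 23, 25, 22, 19]
`minimum` takes the values: 9

Answer: 9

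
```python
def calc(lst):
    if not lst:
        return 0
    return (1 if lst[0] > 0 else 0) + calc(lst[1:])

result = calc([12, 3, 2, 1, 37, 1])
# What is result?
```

Count of positive elements in [12, 3, 2, 1, 37, 1] = 6

Answer: 6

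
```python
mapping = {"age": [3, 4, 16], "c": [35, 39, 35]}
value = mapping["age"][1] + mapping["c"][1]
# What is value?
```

Trace:
`mapping = {"age": [3, 4, 16], "c": [35, 39, 35]}` → mapping = {'age': [3, 4, 16], 'c': [35, 39, 35]}
`value = mapping["age"][1] + mapping["c"][1]` → value = 43
So value = 43

Answer: 43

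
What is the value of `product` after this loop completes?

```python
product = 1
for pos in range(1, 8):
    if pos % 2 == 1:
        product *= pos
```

Product of odd numbers 1 to 7
`product` takes the values: 1 → 3 → 15 → 105

Answer: 105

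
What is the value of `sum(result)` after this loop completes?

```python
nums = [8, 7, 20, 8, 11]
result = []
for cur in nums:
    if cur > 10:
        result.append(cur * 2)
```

Sum of doubled values > 10
`result` takes the values: [] → [40] → [40, 22]
So `sum(result)` = 62

Answer: 62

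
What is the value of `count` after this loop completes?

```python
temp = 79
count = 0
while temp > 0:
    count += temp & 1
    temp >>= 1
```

Count set bits in 79 (binary: 0b1001111)
`count` takes the values: 0 → 1 → 2 → 3 → 4 → 5

Answer: 5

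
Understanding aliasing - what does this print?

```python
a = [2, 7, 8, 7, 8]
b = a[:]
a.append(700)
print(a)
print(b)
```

Key concept: slice [:] creates copy.
Step by step:
`a = [2, 7, 8, 7, 8]` → a = [2, 7, 8, 7, 8]
`b = a[:]` → b = [2, 7, 8, 7, 8]
`a.append(700)` → a = [2, 7, 8, 7, 8, 700]
`print(a)` → prints [2, 7, 8, 7, 8, 700]
`print(b)` → prints [2, 7, 8, 7, 8]

Answer:
[2, 7, 8, 7, 8, 700]
[2, 7, 8, 7, 8]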